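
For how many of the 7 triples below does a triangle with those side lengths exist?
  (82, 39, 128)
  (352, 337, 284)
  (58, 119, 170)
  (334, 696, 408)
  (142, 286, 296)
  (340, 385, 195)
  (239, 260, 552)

5

(39,82,128): 39+82 ≤ 128 → not valid
(284,337,352): 284+337 > 352 → valid
(58,119,170): 58+119 > 170 → valid
(334,408,696): 334+408 > 696 → valid
(142,286,296): 142+286 > 296 → valid
(195,340,385): 195+340 > 385 → valid
(239,260,552): 239+260 ≤ 552 → not valid
5 of the 7 triples form a triangle.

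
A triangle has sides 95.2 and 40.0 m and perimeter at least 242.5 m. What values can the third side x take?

Triangle inequality alone gives 55.2 < x < 135.2.
The perimeter condition gives x ≥ 242.5 − 95.2 − 40.0 = 107.3.
Intersecting the two: 107.3 ≤ x < 135.2.

107.3 ≤ x < 135.2 m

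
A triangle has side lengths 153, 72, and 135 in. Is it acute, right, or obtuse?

right

Compare the square of the longest side to the sum of squares of the other two: 72² + 135² = 23409 = 153².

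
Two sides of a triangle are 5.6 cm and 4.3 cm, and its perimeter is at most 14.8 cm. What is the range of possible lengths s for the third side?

1.3 < s ≤ 4.9 cm

Triangle inequality alone gives 1.3 < s < 9.9.
The perimeter condition gives s ≤ 14.8 − 5.6 − 4.3 = 4.9.
Intersecting the two: 1.3 < s ≤ 4.9.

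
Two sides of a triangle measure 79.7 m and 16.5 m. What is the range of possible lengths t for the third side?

63.2 < t < 96.2

By the triangle inequality, t must be less than 79.7 + 16.5 = 96.2 and greater than |79.7 − 16.5| = 63.2.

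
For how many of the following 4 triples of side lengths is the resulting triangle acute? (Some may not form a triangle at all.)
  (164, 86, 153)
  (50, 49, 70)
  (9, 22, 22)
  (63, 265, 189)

3

(164,86,153): 86²+153² = 30805 > 26896 = 164² → acute
(50,49,70): 49²+50² = 4901 > 4900 = 70² → acute
(9,22,22): 9²+22² = 565 > 484 = 22² → acute
(63,265,189): 63+189 ≤ 265, not a triangle
3 of the 4 are acute.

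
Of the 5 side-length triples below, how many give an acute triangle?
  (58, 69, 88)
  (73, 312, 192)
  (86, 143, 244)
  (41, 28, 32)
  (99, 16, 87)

2

(58,69,88): 58²+69² = 8125 > 7744 = 88² → acute
(73,312,192): 73+192 ≤ 312, not a triangle
(86,143,244): 86+143 ≤ 244, not a triangle
(41,28,32): 28²+32² = 1808 > 1681 = 41² → acute
(99,16,87): 16²+87² = 7825 < 9801 = 99² → obtuse
2 of the 5 are acute.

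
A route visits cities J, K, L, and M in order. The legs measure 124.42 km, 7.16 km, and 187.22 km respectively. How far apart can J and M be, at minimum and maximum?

The maximum is all hops collinear in one direction: 124.42 + 7.16 + 187.22 = 318.80.
The longest hop is 187.22; the others sum to 131.58. Folding the others back against it leaves at least 187.22 − 131.58 = 55.64.

55.64 ≤ JM ≤ 318.80 km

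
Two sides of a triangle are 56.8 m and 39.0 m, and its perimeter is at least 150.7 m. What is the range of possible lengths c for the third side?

Triangle inequality alone gives 17.8 < c < 95.8.
The perimeter condition gives c ≥ 150.7 − 56.8 − 39.0 = 54.9.
Intersecting the two: 54.9 ≤ c < 95.8.

54.9 ≤ c < 95.8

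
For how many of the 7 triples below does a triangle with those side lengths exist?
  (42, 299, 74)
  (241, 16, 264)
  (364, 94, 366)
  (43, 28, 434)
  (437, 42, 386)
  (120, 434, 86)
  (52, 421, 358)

(42,74,299): 42+74 ≤ 299 → not valid
(16,241,264): 16+241 ≤ 264 → not valid
(94,364,366): 94+364 > 366 → valid
(28,43,434): 28+43 ≤ 434 → not valid
(42,386,437): 42+386 ≤ 437 → not valid
(86,120,434): 86+120 ≤ 434 → not valid
(52,358,421): 52+358 ≤ 421 → not valid
1 of the 7 triples forms a triangle.

1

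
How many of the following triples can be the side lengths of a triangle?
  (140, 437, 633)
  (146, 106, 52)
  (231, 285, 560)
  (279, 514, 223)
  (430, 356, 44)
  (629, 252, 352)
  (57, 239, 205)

2

(140,437,633): 140+437 ≤ 633 → not valid
(52,106,146): 52+106 > 146 → valid
(231,285,560): 231+285 ≤ 560 → not valid
(223,279,514): 223+279 ≤ 514 → not valid
(44,356,430): 44+356 ≤ 430 → not valid
(252,352,629): 252+352 ≤ 629 → not valid
(57,205,239): 57+205 > 239 → valid
2 of the 7 triples form a triangle.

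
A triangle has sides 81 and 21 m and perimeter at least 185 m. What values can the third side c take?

Triangle inequality alone gives 60 < c < 102.
The perimeter condition gives c ≥ 185 − 81 − 21 = 83.
Intersecting the two: 83 ≤ c < 102.

83 ≤ c < 102 m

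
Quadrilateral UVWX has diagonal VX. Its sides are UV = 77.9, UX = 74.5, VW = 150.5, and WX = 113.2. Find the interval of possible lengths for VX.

37.3 < VX < 152.4

From triangle UVX: |77.9 − 74.5| < VX < 77.9 + 74.5, i.e. 3.4 < VX < 152.4.
From triangle WVX: 37.3 < VX < 263.7.
Both must hold, so VX lies in the intersection.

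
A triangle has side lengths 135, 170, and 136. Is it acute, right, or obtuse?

Compare the square of the longest side to the sum of squares of the other two: 135² + 136² = 36721 > 28900 = 170².

acute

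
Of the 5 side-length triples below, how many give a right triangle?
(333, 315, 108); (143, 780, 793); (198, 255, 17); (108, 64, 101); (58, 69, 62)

2

(333,315,108): 108²+315² = 110889 = 333² → right
(143,780,793): 143²+780² = 628849 = 793² → right
(198,255,17): 17+198 ≤ 255, not a triangle
(108,64,101): 64²+101² = 14297 > 11664 = 108² → acute
(58,69,62): 58²+62² = 7208 > 4761 = 69² → acute
2 of the 5 are right.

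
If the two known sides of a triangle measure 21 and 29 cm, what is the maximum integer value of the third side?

49

The third side must be strictly less than 21 + 29 = 50.
The largest integer below 50 is 49.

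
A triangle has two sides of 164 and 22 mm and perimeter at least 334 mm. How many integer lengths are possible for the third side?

38

Triangle inequality: 142 < x < 186. Perimeter ≥ 334 gives x ≥ 334 − 164 − 22 = 148.
So 148 ≤ x < 186; integers 148 through 185: 38 values.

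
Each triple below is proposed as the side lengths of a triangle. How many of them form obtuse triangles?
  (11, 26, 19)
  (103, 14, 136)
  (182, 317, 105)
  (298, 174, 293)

(11,26,19): 11²+19² = 482 < 676 = 26² → obtuse
(103,14,136): 14+103 ≤ 136, not a triangle
(182,317,105): 105+182 ≤ 317, not a triangle
(298,174,293): 174²+293² = 116125 > 88804 = 298² → acute
1 of the 4 is obtuse.

1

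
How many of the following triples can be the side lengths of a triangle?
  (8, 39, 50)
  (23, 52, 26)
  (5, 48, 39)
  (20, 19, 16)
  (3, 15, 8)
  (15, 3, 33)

1

(8,39,50): 8+39 ≤ 50 → not valid
(23,26,52): 23+26 ≤ 52 → not valid
(5,39,48): 5+39 ≤ 48 → not valid
(16,19,20): 16+19 > 20 → valid
(3,8,15): 3+8 ≤ 15 → not valid
(3,15,33): 3+15 ≤ 33 → not valid
1 of the 6 triples forms a triangle.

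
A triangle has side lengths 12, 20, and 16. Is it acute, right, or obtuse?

Compare the square of the longest side to the sum of squares of the other two: 12² + 16² = 400 = 20².

right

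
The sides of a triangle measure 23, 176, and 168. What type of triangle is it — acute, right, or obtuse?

obtuse

Compare the square of the longest side to the sum of squares of the other two: 23² + 168² = 28753 < 30976 = 176².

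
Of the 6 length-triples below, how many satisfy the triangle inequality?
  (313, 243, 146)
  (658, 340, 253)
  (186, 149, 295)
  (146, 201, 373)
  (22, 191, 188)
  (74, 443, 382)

(146,243,313): 146+243 > 313 → valid
(253,340,658): 253+340 ≤ 658 → not valid
(149,186,295): 149+186 > 295 → valid
(146,201,373): 146+201 ≤ 373 → not valid
(22,188,191): 22+188 > 191 → valid
(74,382,443): 74+382 > 443 → valid
4 of the 6 triples form a triangle.

4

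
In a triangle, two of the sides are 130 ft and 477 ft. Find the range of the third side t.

347 < t < 607

By the triangle inequality, t must be less than 130 + 477 = 607 and greater than |130 − 477| = 347.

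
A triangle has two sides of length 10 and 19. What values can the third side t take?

9 < t < 29

By the triangle inequality, t must be less than 10 + 19 = 29 and greater than |10 − 19| = 9.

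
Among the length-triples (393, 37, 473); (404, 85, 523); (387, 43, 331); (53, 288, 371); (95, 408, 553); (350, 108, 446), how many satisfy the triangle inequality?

1

(37,393,473): 37+393 ≤ 473 → not valid
(85,404,523): 85+404 ≤ 523 → not valid
(43,331,387): 43+331 ≤ 387 → not valid
(53,288,371): 53+288 ≤ 371 → not valid
(95,408,553): 95+408 ≤ 553 → not valid
(108,350,446): 108+350 > 446 → valid
1 of the 6 triples forms a triangle.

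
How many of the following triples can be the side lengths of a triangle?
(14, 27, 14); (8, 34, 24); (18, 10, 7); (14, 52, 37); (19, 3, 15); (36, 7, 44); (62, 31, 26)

1

(14,14,27): 14+14 > 27 → valid
(8,24,34): 8+24 ≤ 34 → not valid
(7,10,18): 7+10 ≤ 18 → not valid
(14,37,52): 14+37 ≤ 52 → not valid
(3,15,19): 3+15 ≤ 19 → not valid
(7,36,44): 7+36 ≤ 44 → not valid
(26,31,62): 26+31 ≤ 62 → not valid
1 of the 7 triples forms a triangle.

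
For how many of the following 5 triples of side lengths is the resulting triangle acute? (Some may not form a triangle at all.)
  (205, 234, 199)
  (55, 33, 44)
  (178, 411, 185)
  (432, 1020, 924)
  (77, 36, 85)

(205,234,199): 199²+205² = 81626 > 54756 = 234² → acute
(55,33,44): 33²+44² = 3025 = 55² → right
(178,411,185): 178+185 ≤ 411, not a triangle
(432,1020,924): 432²+924² = 1040400 = 1020² → right
(77,36,85): 36²+77² = 7225 = 85² → right
1 of the 5 is acute.

1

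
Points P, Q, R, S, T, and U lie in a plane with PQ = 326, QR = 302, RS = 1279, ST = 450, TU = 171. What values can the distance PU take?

30 ≤ PU ≤ 2528

The maximum is all hops collinear in one direction: 326 + 302 + 1279 + 450 + 171 = 2528.
The longest hop is 1279; the others sum to 1249. Folding the others back against it leaves at least 1279 − 1249 = 30.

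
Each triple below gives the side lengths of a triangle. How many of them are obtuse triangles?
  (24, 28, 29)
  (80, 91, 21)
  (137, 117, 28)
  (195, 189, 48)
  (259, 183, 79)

3

(24,28,29): 24²+28² = 1360 > 841 = 29² → acute
(80,91,21): 21²+80² = 6841 < 8281 = 91² → obtuse
(137,117,28): 28²+117² = 14473 < 18769 = 137² → obtuse
(195,189,48): 48²+189² = 38025 = 195² → right
(259,183,79): 79²+183² = 39730 < 67081 = 259² → obtuse
3 of the 5 are obtuse.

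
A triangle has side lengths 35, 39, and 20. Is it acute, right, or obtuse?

Compare the square of the longest side to the sum of squares of the other two: 20² + 35² = 1625 > 1521 = 39².

acute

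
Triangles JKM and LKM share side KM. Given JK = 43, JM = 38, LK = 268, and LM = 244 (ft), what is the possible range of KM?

From triangle JKM: |43 − 38| < KM < 43 + 38, i.e. 5 < KM < 81.
From triangle LKM: 24 < KM < 512.
Both must hold, so KM lies in the intersection.

24 < KM < 81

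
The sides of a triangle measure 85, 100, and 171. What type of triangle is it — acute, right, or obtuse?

obtuse

Compare the square of the longest side to the sum of squares of the other two: 85² + 100² = 17225 < 29241 = 171².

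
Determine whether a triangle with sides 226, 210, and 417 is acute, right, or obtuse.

Compare the square of the longest side to the sum of squares of the other two: 210² + 226² = 95176 < 173889 = 417².

obtuse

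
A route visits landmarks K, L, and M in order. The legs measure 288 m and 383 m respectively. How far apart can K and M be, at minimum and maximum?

95 ≤ KM ≤ 671 m

By the triangle inequality, |288 − 383| ≤ KM ≤ 288 + 383.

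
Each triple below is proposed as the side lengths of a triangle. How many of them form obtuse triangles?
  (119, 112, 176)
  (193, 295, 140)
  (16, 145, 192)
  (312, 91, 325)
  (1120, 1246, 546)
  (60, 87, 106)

(119,112,176): 112²+119² = 26705 < 30976 = 176² → obtuse
(193,295,140): 140²+193² = 56849 < 87025 = 295² → obtuse
(16,145,192): 16+145 ≤ 192, not a triangle
(312,91,325): 91²+312² = 105625 = 325² → right
(1120,1246,546): 546²+1120² = 1552516 = 1246² → right
(60,87,106): 60²+87² = 11169 < 11236 = 106² → obtuse
3 of the 6 are obtuse.

3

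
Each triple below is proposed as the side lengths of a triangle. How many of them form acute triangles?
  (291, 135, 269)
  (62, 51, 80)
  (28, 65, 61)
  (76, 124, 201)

(291,135,269): 135²+269² = 90586 > 84681 = 291² → acute
(62,51,80): 51²+62² = 6445 > 6400 = 80² → acute
(28,65,61): 28²+61² = 4505 > 4225 = 65² → acute
(76,124,201): 76+124 ≤ 201, not a triangle
3 of the 4 are acute.

3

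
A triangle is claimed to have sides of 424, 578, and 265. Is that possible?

The longest side is 578, and the other two sum to 689.
Since 689 > 578, the triangle inequality holds.

Yes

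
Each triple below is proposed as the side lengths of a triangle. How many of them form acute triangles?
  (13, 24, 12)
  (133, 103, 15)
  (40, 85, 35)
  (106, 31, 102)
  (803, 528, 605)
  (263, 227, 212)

2

(13,24,12): 12²+13² = 313 < 576 = 24² → obtuse
(133,103,15): 15+103 ≤ 133, not a triangle
(40,85,35): 35+40 ≤ 85, not a triangle
(106,31,102): 31²+102² = 11365 > 11236 = 106² → acute
(803,528,605): 528²+605² = 644809 = 803² → right
(263,227,212): 212²+227² = 96473 > 69169 = 263² → acute
2 of the 6 are acute.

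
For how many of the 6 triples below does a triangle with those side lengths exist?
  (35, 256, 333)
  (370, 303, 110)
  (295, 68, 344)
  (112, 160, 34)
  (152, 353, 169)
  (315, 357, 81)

(35,256,333): 35+256 ≤ 333 → not valid
(110,303,370): 110+303 > 370 → valid
(68,295,344): 68+295 > 344 → valid
(34,112,160): 34+112 ≤ 160 → not valid
(152,169,353): 152+169 ≤ 353 → not valid
(81,315,357): 81+315 > 357 → valid
3 of the 6 triples form a triangle.

3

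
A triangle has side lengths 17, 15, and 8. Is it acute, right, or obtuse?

right

Compare the square of the longest side to the sum of squares of the other two: 8² + 15² = 289 = 17².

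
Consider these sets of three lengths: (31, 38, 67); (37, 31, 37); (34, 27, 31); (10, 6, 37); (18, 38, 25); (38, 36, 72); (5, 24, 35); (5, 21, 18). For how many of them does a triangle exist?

6

(31,38,67): 31+38 > 67 → valid
(31,37,37): 31+37 > 37 → valid
(27,31,34): 27+31 > 34 → valid
(6,10,37): 6+10 ≤ 37 → not valid
(18,25,38): 18+25 > 38 → valid
(36,38,72): 36+38 > 72 → valid
(5,24,35): 5+24 ≤ 35 → not valid
(5,18,21): 5+18 > 21 → valid
6 of the 8 triples form a triangle.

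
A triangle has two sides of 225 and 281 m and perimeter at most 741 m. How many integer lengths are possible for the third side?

Triangle inequality: 56 < x < 506. Perimeter ≤ 741 gives x ≤ 741 − 225 − 281 = 235.
So 56 < x ≤ 235; integers 57 through 235: 179 values.

179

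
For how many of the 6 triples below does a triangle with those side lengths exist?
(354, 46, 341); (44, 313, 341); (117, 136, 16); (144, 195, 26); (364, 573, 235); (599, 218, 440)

(46,341,354): 46+341 > 354 → valid
(44,313,341): 44+313 > 341 → valid
(16,117,136): 16+117 ≤ 136 → not valid
(26,144,195): 26+144 ≤ 195 → not valid
(235,364,573): 235+364 > 573 → valid
(218,440,599): 218+440 > 599 → valid
4 of the 6 triples form a triangle.

4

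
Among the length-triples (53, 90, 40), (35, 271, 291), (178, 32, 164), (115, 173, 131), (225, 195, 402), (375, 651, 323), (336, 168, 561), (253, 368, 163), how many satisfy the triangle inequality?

(40,53,90): 40+53 > 90 → valid
(35,271,291): 35+271 > 291 → valid
(32,164,178): 32+164 > 178 → valid
(115,131,173): 115+131 > 173 → valid
(195,225,402): 195+225 > 402 → valid
(323,375,651): 323+375 > 651 → valid
(168,336,561): 168+336 ≤ 561 → not valid
(163,253,368): 163+253 > 368 → valid
7 of the 8 triples form a triangle.

7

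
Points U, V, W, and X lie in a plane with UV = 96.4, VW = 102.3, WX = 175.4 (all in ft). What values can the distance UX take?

0 ≤ UX ≤ 374.1 ft

The maximum is all hops collinear in one direction: 96.4 + 102.3 + 175.4 = 374.1.
The longest hop is 175.4; the others sum to 198.7. Since 175.4 ≤ 198.7, the path can fold back on itself completely, so the minimum distance is 0.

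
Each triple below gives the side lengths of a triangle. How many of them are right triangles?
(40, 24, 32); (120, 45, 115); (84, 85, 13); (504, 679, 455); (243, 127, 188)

(40,24,32): 24²+32² = 1600 = 40² → right
(120,45,115): 45²+115² = 15250 > 14400 = 120² → acute
(84,85,13): 13²+84² = 7225 = 85² → right
(504,679,455): 455²+504² = 461041 = 679² → right
(243,127,188): 127²+188² = 51473 < 59049 = 243² → obtuse
3 of the 5 are right.

3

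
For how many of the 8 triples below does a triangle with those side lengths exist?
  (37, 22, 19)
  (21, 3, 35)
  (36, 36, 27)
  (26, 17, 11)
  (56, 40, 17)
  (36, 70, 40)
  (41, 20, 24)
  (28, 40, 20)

(19,22,37): 19+22 > 37 → valid
(3,21,35): 3+21 ≤ 35 → not valid
(27,36,36): 27+36 > 36 → valid
(11,17,26): 11+17 > 26 → valid
(17,40,56): 17+40 > 56 → valid
(36,40,70): 36+40 > 70 → valid
(20,24,41): 20+24 > 41 → valid
(20,28,40): 20+28 > 40 → valid
7 of the 8 triples form a triangle.

7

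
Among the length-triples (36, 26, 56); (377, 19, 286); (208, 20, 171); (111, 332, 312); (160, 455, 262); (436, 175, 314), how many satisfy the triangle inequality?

(26,36,56): 26+36 > 56 → valid
(19,286,377): 19+286 ≤ 377 → not valid
(20,171,208): 20+171 ≤ 208 → not valid
(111,312,332): 111+312 > 332 → valid
(160,262,455): 160+262 ≤ 455 → not valid
(175,314,436): 175+314 > 436 → valid
3 of the 6 triples form a triangle.

3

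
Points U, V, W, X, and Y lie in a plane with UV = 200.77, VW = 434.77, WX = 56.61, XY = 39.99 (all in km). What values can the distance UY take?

137.40 ≤ UY ≤ 732.14 km

The maximum is all hops collinear in one direction: 200.77 + 434.77 + 56.61 + 39.99 = 732.14.
The longest hop is 434.77; the others sum to 297.37. Folding the others back against it leaves at least 434.77 − 297.37 = 137.40.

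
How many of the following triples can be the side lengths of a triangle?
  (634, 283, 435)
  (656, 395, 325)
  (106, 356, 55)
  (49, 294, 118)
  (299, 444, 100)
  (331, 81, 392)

3

(283,435,634): 283+435 > 634 → valid
(325,395,656): 325+395 > 656 → valid
(55,106,356): 55+106 ≤ 356 → not valid
(49,118,294): 49+118 ≤ 294 → not valid
(100,299,444): 100+299 ≤ 444 → not valid
(81,331,392): 81+331 > 392 → valid
3 of the 6 triples form a triangle.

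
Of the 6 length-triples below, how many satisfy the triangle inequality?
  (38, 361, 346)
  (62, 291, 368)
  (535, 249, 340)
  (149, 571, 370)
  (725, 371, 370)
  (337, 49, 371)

(38,346,361): 38+346 > 361 → valid
(62,291,368): 62+291 ≤ 368 → not valid
(249,340,535): 249+340 > 535 → valid
(149,370,571): 149+370 ≤ 571 → not valid
(370,371,725): 370+371 > 725 → valid
(49,337,371): 49+337 > 371 → valid
4 of the 6 triples form a triangle.

4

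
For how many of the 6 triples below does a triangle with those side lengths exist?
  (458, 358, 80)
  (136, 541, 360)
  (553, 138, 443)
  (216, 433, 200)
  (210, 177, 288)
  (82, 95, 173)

3

(80,358,458): 80+358 ≤ 458 → not valid
(136,360,541): 136+360 ≤ 541 → not valid
(138,443,553): 138+443 > 553 → valid
(200,216,433): 200+216 ≤ 433 → not valid
(177,210,288): 177+210 > 288 → valid
(82,95,173): 82+95 > 173 → valid
3 of the 6 triples form a triangle.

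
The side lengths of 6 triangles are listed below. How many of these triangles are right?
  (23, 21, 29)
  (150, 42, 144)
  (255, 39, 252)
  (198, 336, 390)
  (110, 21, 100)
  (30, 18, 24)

(23,21,29): 21²+23² = 970 > 841 = 29² → acute
(150,42,144): 42²+144² = 22500 = 150² → right
(255,39,252): 39²+252² = 65025 = 255² → right
(198,336,390): 198²+336² = 152100 = 390² → right
(110,21,100): 21²+100² = 10441 < 12100 = 110² → obtuse
(30,18,24): 18²+24² = 900 = 30² → right
4 of the 6 are right.

4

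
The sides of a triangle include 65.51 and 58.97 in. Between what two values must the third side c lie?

By the triangle inequality, c must be less than 65.51 + 58.97 = 124.48 and greater than |65.51 − 58.97| = 6.54.

6.54 < c < 124.48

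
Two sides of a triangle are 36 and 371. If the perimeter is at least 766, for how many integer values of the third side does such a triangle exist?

48

Triangle inequality: 335 < x < 407. Perimeter ≥ 766 gives x ≥ 766 − 36 − 371 = 359.
So 359 ≤ x < 407; integers 359 through 406: 48 values.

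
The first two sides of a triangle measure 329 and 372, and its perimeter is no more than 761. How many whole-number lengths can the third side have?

Triangle inequality: 43 < x < 701. Perimeter ≤ 761 gives x ≤ 761 − 329 − 372 = 60.
So 43 < x ≤ 60; integers 44 through 60: 17 values.

17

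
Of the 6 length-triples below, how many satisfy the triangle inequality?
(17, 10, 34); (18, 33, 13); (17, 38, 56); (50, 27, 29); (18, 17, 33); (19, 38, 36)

(10,17,34): 10+17 ≤ 34 → not valid
(13,18,33): 13+18 ≤ 33 → not valid
(17,38,56): 17+38 ≤ 56 → not valid
(27,29,50): 27+29 > 50 → valid
(17,18,33): 17+18 > 33 → valid
(19,36,38): 19+36 > 38 → valid
3 of the 6 triples form a triangle.

3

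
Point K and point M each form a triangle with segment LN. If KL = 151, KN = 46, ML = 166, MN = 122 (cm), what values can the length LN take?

From triangle KLN: |151 − 46| < LN < 151 + 46, i.e. 105 < LN < 197.
From triangle MLN: 44 < LN < 288.
Both must hold, so LN lies in the intersection.

105 < LN < 197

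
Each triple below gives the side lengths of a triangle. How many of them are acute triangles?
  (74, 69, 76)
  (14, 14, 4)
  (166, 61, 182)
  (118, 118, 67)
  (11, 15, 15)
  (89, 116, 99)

5

(74,69,76): 69²+74² = 10237 > 5776 = 76² → acute
(14,14,4): 4²+14² = 212 > 196 = 14² → acute
(166,61,182): 61²+166² = 31277 < 33124 = 182² → obtuse
(118,118,67): 67²+118² = 18413 > 13924 = 118² → acute
(11,15,15): 11²+15² = 346 > 225 = 15² → acute
(89,116,99): 89²+99² = 17722 > 13456 = 116² → acute
5 of the 6 are acute.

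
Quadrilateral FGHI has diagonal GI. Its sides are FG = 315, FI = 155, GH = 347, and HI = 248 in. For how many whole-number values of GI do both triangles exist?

309

From triangle FGI: 160 < GI < 470.
From triangle HGI: 99 < GI < 595.
Intersection: 160 < GI < 470, so integers 161 through 469: 309 values.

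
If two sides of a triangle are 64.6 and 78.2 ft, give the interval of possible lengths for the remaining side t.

13.6 < t < 142.8 (ft)

By the triangle inequality, t must be less than 64.6 + 78.2 = 142.8 and greater than |64.6 − 78.2| = 13.6.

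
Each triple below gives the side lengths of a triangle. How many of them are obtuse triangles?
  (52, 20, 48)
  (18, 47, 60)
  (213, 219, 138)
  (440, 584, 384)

(52,20,48): 20²+48² = 2704 = 52² → right
(18,47,60): 18²+47² = 2533 < 3600 = 60² → obtuse
(213,219,138): 138²+213² = 64413 > 47961 = 219² → acute
(440,584,384): 384²+440² = 341056 = 584² → right
1 of the 4 is obtuse.

1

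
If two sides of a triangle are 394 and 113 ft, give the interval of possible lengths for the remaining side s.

281 < s < 507 (ft)

By the triangle inequality, s must be less than 394 + 113 = 507 and greater than |394 − 113| = 281.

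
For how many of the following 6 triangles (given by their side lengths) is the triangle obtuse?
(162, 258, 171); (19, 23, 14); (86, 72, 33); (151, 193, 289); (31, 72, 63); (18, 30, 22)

5

(162,258,171): 162²+171² = 55485 < 66564 = 258² → obtuse
(19,23,14): 14²+19² = 557 > 529 = 23² → acute
(86,72,33): 33²+72² = 6273 < 7396 = 86² → obtuse
(151,193,289): 151²+193² = 60050 < 83521 = 289² → obtuse
(31,72,63): 31²+63² = 4930 < 5184 = 72² → obtuse
(18,30,22): 18²+22² = 808 < 900 = 30² → obtuse
5 of the 6 are obtuse.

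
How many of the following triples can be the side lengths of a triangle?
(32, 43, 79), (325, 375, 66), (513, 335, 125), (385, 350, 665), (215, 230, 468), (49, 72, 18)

(32,43,79): 32+43 ≤ 79 → not valid
(66,325,375): 66+325 > 375 → valid
(125,335,513): 125+335 ≤ 513 → not valid
(350,385,665): 350+385 > 665 → valid
(215,230,468): 215+230 ≤ 468 → not valid
(18,49,72): 18+49 ≤ 72 → not valid
2 of the 6 triples form a triangle.

2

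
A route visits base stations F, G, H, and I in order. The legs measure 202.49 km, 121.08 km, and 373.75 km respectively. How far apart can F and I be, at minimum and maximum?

50.18 ≤ FI ≤ 697.32 km

The maximum is all hops collinear in one direction: 202.49 + 121.08 + 373.75 = 697.32.
The longest hop is 373.75; the others sum to 323.57. Folding the others back against it leaves at least 373.75 − 323.57 = 50.18.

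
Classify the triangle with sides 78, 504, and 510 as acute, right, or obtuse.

Compare the square of the longest side to the sum of squares of the other two: 78² + 504² = 260100 = 510².

right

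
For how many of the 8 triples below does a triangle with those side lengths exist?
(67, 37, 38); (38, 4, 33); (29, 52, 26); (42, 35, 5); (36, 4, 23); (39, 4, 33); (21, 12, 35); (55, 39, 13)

(37,38,67): 37+38 > 67 → valid
(4,33,38): 4+33 ≤ 38 → not valid
(26,29,52): 26+29 > 52 → valid
(5,35,42): 5+35 ≤ 42 → not valid
(4,23,36): 4+23 ≤ 36 → not valid
(4,33,39): 4+33 ≤ 39 → not valid
(12,21,35): 12+21 ≤ 35 → not valid
(13,39,55): 13+39 ≤ 55 → not valid
2 of the 8 triples form a triangle.

2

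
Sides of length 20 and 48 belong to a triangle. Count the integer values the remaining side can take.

The third side lies in the open interval (28, 68).
Integers from 29 to 67 inclusive: 67 − 29 + 1 = 39.

39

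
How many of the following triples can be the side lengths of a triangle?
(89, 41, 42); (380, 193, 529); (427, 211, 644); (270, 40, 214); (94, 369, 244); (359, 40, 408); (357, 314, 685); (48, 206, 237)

(41,42,89): 41+42 ≤ 89 → not valid
(193,380,529): 193+380 > 529 → valid
(211,427,644): 211+427 ≤ 644 → not valid
(40,214,270): 40+214 ≤ 270 → not valid
(94,244,369): 94+244 ≤ 369 → not valid
(40,359,408): 40+359 ≤ 408 → not valid
(314,357,685): 314+357 ≤ 685 → not valid
(48,206,237): 48+206 > 237 → valid
2 of the 8 triples form a triangle.

2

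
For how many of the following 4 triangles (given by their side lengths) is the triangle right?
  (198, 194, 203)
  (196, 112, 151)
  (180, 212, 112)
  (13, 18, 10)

1

(198,194,203): 194²+198² = 76840 > 41209 = 203² → acute
(196,112,151): 112²+151² = 35345 < 38416 = 196² → obtuse
(180,212,112): 112²+180² = 44944 = 212² → right
(13,18,10): 10²+13² = 269 < 324 = 18² → obtuse
1 of the 4 is right.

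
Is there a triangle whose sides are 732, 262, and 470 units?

No

The two shorter sides sum to 732, exactly equal to the longest side 732.
That gives only a degenerate (flat) triangle — the inequality must be strict.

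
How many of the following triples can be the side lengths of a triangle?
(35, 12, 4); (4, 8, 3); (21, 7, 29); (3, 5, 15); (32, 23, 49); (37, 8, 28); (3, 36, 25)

(4,12,35): 4+12 ≤ 35 → not valid
(3,4,8): 3+4 ≤ 8 → not valid
(7,21,29): 7+21 ≤ 29 → not valid
(3,5,15): 3+5 ≤ 15 → not valid
(23,32,49): 23+32 > 49 → valid
(8,28,37): 8+28 ≤ 37 → not valid
(3,25,36): 3+25 ≤ 36 → not valid
1 of the 7 triples forms a triangle.

1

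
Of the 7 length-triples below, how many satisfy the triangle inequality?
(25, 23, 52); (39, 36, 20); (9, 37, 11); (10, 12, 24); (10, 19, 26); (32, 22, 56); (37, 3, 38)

3

(23,25,52): 23+25 ≤ 52 → not valid
(20,36,39): 20+36 > 39 → valid
(9,11,37): 9+11 ≤ 37 → not valid
(10,12,24): 10+12 ≤ 24 → not valid
(10,19,26): 10+19 > 26 → valid
(22,32,56): 22+32 ≤ 56 → not valid
(3,37,38): 3+37 > 38 → valid
3 of the 7 triples form a triangle.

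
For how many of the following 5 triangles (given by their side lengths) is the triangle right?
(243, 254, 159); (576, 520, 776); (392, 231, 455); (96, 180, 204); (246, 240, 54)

4

(243,254,159): 159²+243² = 84330 > 64516 = 254² → acute
(576,520,776): 520²+576² = 602176 = 776² → right
(392,231,455): 231²+392² = 207025 = 455² → right
(96,180,204): 96²+180² = 41616 = 204² → right
(246,240,54): 54²+240² = 60516 = 246² → right
4 of the 5 are right.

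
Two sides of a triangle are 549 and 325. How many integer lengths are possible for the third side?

The third side lies in the open interval (224, 874).
Integers from 225 to 873 inclusive: 873 − 225 + 1 = 649.

649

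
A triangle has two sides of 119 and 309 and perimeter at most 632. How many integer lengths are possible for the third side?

Triangle inequality: 190 < x < 428. Perimeter ≤ 632 gives x ≤ 632 − 119 − 309 = 204.
So 190 < x ≤ 204; integers 191 through 204: 14 values.

14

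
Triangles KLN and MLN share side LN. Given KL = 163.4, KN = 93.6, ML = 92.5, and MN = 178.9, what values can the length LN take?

From triangle KLN: |163.4 − 93.6| < LN < 163.4 + 93.6, i.e. 69.8 < LN < 257.0.
From triangle MLN: 86.4 < LN < 271.4.
Both must hold, so LN lies in the intersection.

86.4 < LN < 257.0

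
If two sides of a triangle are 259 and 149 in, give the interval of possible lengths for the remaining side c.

By the triangle inequality, c must be less than 259 + 149 = 408 and greater than |259 − 149| = 110.

110 < c < 408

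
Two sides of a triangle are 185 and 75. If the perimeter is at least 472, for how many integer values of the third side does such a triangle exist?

48

Triangle inequality: 110 < x < 260. Perimeter ≥ 472 gives x ≥ 472 − 185 − 75 = 212.
So 212 ≤ x < 260; integers 212 through 259: 48 values.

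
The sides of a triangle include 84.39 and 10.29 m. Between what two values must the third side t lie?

74.10 < t < 94.68 (m)

By the triangle inequality, t must be less than 84.39 + 10.29 = 94.68 and greater than |84.39 − 10.29| = 74.10.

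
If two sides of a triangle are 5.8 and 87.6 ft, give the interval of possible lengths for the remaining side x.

81.8 < x < 93.4 (ft)

By the triangle inequality, x must be less than 5.8 + 87.6 = 93.4 and greater than |5.8 − 87.6| = 81.8.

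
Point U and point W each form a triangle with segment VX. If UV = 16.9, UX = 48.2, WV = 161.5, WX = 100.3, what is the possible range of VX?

From triangle UVX: |16.9 − 48.2| < VX < 16.9 + 48.2, i.e. 31.3 < VX < 65.1.
From triangle WVX: 61.2 < VX < 261.8.
Both must hold, so VX lies in the intersection.

61.2 < VX < 65.1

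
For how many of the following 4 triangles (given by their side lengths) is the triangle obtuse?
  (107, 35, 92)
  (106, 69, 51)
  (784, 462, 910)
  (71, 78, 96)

(107,35,92): 35²+92² = 9689 < 11449 = 107² → obtuse
(106,69,51): 51²+69² = 7362 < 11236 = 106² → obtuse
(784,462,910): 462²+784² = 828100 = 910² → right
(71,78,96): 71²+78² = 11125 > 9216 = 96² → acute
2 of the 4 are obtuse.

2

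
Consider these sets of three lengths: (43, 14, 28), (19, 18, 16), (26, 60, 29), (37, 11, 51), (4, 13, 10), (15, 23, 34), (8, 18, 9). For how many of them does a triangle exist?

3

(14,28,43): 14+28 ≤ 43 → not valid
(16,18,19): 16+18 > 19 → valid
(26,29,60): 26+29 ≤ 60 → not valid
(11,37,51): 11+37 ≤ 51 → not valid
(4,10,13): 4+10 > 13 → valid
(15,23,34): 15+23 > 34 → valid
(8,9,18): 8+9 ≤ 18 → not valid
3 of the 7 triples form a triangle.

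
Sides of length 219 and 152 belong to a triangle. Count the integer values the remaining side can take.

303

The third side lies in the open interval (67, 371).
Integers from 68 to 370 inclusive: 370 − 68 + 1 = 303.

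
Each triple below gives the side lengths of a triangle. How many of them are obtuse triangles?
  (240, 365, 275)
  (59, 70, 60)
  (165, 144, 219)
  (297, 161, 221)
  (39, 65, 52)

(240,365,275): 240²+275² = 133225 = 365² → right
(59,70,60): 59²+60² = 7081 > 4900 = 70² → acute
(165,144,219): 144²+165² = 47961 = 219² → right
(297,161,221): 161²+221² = 74762 < 88209 = 297² → obtuse
(39,65,52): 39²+52² = 4225 = 65² → right
1 of the 5 is obtuse.

1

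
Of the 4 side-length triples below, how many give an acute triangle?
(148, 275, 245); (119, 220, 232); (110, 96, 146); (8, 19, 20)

(148,275,245): 148²+245² = 81929 > 75625 = 275² → acute
(119,220,232): 119²+220² = 62561 > 53824 = 232² → acute
(110,96,146): 96²+110² = 21316 = 146² → right
(8,19,20): 8²+19² = 425 > 400 = 20² → acute
3 of the 4 are acute.

3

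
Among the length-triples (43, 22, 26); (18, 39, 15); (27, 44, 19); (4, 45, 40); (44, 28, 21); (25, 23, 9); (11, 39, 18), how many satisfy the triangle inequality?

4

(22,26,43): 22+26 > 43 → valid
(15,18,39): 15+18 ≤ 39 → not valid
(19,27,44): 19+27 > 44 → valid
(4,40,45): 4+40 ≤ 45 → not valid
(21,28,44): 21+28 > 44 → valid
(9,23,25): 9+23 > 25 → valid
(11,18,39): 11+18 ≤ 39 → not valid
4 of the 7 triples form a triangle.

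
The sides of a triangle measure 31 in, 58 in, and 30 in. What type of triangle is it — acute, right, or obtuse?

Compare the square of the longest side to the sum of squares of the other two: 30² + 31² = 1861 < 3364 = 58².

obtuse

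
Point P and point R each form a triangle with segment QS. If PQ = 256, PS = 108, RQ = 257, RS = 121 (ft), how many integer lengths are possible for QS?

From triangle PQS: 148 < QS < 364.
From triangle RQS: 136 < QS < 378.
Intersection: 148 < QS < 364, so integers 149 through 363: 215 values.

215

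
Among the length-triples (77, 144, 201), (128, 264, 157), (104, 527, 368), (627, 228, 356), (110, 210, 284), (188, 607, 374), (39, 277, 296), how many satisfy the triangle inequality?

4

(77,144,201): 77+144 > 201 → valid
(128,157,264): 128+157 > 264 → valid
(104,368,527): 104+368 ≤ 527 → not valid
(228,356,627): 228+356 ≤ 627 → not valid
(110,210,284): 110+210 > 284 → valid
(188,374,607): 188+374 ≤ 607 → not valid
(39,277,296): 39+277 > 296 → valid
4 of the 7 triples form a triangle.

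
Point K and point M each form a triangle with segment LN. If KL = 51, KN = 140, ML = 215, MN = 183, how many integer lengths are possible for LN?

101

From triangle KLN: 89 < LN < 191.
From triangle MLN: 32 < LN < 398.
Intersection: 89 < LN < 191, so integers 90 through 190: 101 values.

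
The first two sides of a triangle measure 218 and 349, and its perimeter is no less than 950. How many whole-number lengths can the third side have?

Triangle inequality: 131 < x < 567. Perimeter ≥ 950 gives x ≥ 950 − 218 − 349 = 383.
So 383 ≤ x < 567; integers 383 through 566: 184 values.

184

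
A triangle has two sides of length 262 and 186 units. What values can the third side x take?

76 < x < 448

By the triangle inequality, x must be less than 262 + 186 = 448 and greater than |262 − 186| = 76.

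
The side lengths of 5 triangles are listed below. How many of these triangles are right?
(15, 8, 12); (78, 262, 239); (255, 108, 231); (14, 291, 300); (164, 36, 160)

(15,8,12): 8²+12² = 208 < 225 = 15² → obtuse
(78,262,239): 78²+239² = 63205 < 68644 = 262² → obtuse
(255,108,231): 108²+231² = 65025 = 255² → right
(14,291,300): 14²+291² = 84877 < 90000 = 300² → obtuse
(164,36,160): 36²+160² = 26896 = 164² → right
2 of the 5 are right.

2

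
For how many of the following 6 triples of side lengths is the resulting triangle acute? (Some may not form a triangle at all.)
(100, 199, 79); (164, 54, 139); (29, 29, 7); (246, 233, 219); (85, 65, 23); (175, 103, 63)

(100,199,79): 79+100 ≤ 199, not a triangle
(164,54,139): 54²+139² = 22237 < 26896 = 164² → obtuse
(29,29,7): 7²+29² = 890 > 841 = 29² → acute
(246,233,219): 219²+233² = 102250 > 60516 = 246² → acute
(85,65,23): 23²+65² = 4754 < 7225 = 85² → obtuse
(175,103,63): 63+103 ≤ 175, not a triangle
2 of the 6 are acute.

2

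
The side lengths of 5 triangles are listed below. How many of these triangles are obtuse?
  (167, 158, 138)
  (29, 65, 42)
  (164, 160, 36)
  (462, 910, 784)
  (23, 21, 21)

1

(167,158,138): 138²+158² = 44008 > 27889 = 167² → acute
(29,65,42): 29²+42² = 2605 < 4225 = 65² → obtuse
(164,160,36): 36²+160² = 26896 = 164² → right
(462,910,784): 462²+784² = 828100 = 910² → right
(23,21,21): 21²+21² = 882 > 529 = 23² → acute
1 of the 5 is obtuse.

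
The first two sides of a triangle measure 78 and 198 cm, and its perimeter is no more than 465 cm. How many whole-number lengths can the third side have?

Triangle inequality: 120 < x < 276. Perimeter ≤ 465 gives x ≤ 465 − 78 − 198 = 189.
So 120 < x ≤ 189; integers 121 through 189: 69 values.

69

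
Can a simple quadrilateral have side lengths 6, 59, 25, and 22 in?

For a quadrilateral, each side must be shorter than the sum of the others.
Here the longest side is 59, but the remaining 3 sides sum to only 53.

No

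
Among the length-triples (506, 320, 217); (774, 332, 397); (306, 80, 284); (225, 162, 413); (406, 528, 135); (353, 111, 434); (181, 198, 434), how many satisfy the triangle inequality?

4

(217,320,506): 217+320 > 506 → valid
(332,397,774): 332+397 ≤ 774 → not valid
(80,284,306): 80+284 > 306 → valid
(162,225,413): 162+225 ≤ 413 → not valid
(135,406,528): 135+406 > 528 → valid
(111,353,434): 111+353 > 434 → valid
(181,198,434): 181+198 ≤ 434 → not valid
4 of the 7 triples form a triangle.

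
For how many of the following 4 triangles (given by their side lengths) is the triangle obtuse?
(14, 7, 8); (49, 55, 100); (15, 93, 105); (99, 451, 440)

3

(14,7,8): 7²+8² = 113 < 196 = 14² → obtuse
(49,55,100): 49²+55² = 5426 < 10000 = 100² → obtuse
(15,93,105): 15²+93² = 8874 < 11025 = 105² → obtuse
(99,451,440): 99²+440² = 203401 = 451² → right
3 of the 4 are obtuse.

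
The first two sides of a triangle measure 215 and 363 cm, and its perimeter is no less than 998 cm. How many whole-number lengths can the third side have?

Triangle inequality: 148 < x < 578. Perimeter ≥ 998 gives x ≥ 998 − 215 − 363 = 420.
So 420 ≤ x < 578; integers 420 through 577: 158 values.

158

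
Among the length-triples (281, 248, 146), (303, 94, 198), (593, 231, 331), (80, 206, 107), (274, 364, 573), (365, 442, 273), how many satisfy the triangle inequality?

(146,248,281): 146+248 > 281 → valid
(94,198,303): 94+198 ≤ 303 → not valid
(231,331,593): 231+331 ≤ 593 → not valid
(80,107,206): 80+107 ≤ 206 → not valid
(274,364,573): 274+364 > 573 → valid
(273,365,442): 273+365 > 442 → valid
3 of the 6 triples form a triangle.

3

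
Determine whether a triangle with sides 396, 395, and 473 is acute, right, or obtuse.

Compare the square of the longest side to the sum of squares of the other two: 395² + 396² = 312841 > 223729 = 473².

acute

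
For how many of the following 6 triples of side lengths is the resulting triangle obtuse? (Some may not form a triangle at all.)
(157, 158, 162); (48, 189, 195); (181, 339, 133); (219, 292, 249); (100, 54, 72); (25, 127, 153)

1

(157,158,162): 157²+158² = 49613 > 26244 = 162² → acute
(48,189,195): 48²+189² = 38025 = 195² → right
(181,339,133): 133+181 ≤ 339, not a triangle
(219,292,249): 219²+249² = 109962 > 85264 = 292² → acute
(100,54,72): 54²+72² = 8100 < 10000 = 100² → obtuse
(25,127,153): 25+127 ≤ 153, not a triangle
1 of the 6 is obtuse.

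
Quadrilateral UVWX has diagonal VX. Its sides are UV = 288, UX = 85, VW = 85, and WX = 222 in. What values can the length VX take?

203 < VX < 307

From triangle UVX: |288 − 85| < VX < 288 + 85, i.e. 203 < VX < 373.
From triangle WVX: 137 < VX < 307.
Both must hold, so VX lies in the intersection.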